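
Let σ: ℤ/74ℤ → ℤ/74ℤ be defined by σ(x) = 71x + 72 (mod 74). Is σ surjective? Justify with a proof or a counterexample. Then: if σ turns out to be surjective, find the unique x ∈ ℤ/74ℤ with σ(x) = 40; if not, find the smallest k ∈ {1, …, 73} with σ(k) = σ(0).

60

Recall that surjectivity means every element of the codomain has a preimage under σ.
Since gcd(71, 74) = 1, 71 is invertible modulo 74. Euclid's algorithm: 74 = 1·71 + 3, 71 = 23·3 + 2, 3 = 1·2 + 1; back-substituting gives 1 = 49·71 − 47·74, so 71⁻¹ ≡ 49 (mod 74).
For any y ∈ ℤ/74ℤ, x = 49(y − 72) mod 74 satisfies σ(x) = 71·49(y − 72) + 72 ≡ y (since 71·49 ≡ 1 mod 74). So every y has a preimage.
Therefore σ is surjective.
Since σ is surjective, we find σ⁻¹(40): we need 71x ≡ 40 − 72 ≡ 42 (mod 74). Using 71⁻¹ = 49: x ≡ 49·42 = 2058 = 27·74 + 60, so x = 60.
Check: σ(60) = 71·60 + 72 = 4332 = 58·74 + 40 ≡ 40 (mod 74).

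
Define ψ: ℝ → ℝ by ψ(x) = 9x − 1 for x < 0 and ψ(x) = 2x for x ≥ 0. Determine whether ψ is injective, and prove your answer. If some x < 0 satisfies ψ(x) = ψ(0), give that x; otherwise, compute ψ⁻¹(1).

1/2

Both pieces are strictly increasing (slopes 9 and 2), so each is injective on its own interval.
The left piece maps (−∞, 0) onto (−∞, −1); the right piece maps [0, ∞) onto [0, ∞).
These images are disjoint, so no value is attained by both pieces. Therefore ψ is injective.
Because the two images are disjoint, no x < 0 has ψ(x) = ψ(0), so we compute ψ⁻¹(1): 1 lies in [0, ∞), so solve 2x = 1: x = (1 − 0)/2 = 1/2.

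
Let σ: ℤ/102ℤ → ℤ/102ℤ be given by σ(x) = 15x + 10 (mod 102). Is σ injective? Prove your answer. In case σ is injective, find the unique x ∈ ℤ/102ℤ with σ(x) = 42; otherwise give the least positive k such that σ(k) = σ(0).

Recall: injectivity means: for all x_1, x_2 in the domain, σ(x_1) = σ(x_2) implies x_1 = x_2.
We have gcd(15, 102) = 3 > 1. Taking x_1 = 0 and x_2 = 34: σ(0) = 10 and σ(34) = 15·34 + 10 = 520 ≡ 10 (mod 102).
So σ(0) = σ(34) while 0 ≠ 34, hence σ is not injective.
Since σ is not injective, we find the least positive k with σ(k) = σ(0): this means 15k ≡ 0 (mod 102), i.e. 102 ∣ 15k. Since gcd(15, 102) = 3, dividing through by 3 this holds exactly when 34 ∣ 5k, and as gcd(5, 34) = 1, exactly when 34 ∣ k.
The smallest positive such k is 34.

34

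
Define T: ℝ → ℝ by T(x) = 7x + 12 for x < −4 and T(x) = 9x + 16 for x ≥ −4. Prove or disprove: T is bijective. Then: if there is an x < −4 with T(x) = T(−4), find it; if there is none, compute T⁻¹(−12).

-32/7

Both pieces are strictly increasing (slopes 7 and 9), so each is injective on its own interval.
The left piece maps (−∞, −4) onto (−∞, −16); the right piece maps [−4, ∞) onto [−20, ∞).
These images overlap. In particular T(−4) = −20 (right piece), and solving 7x + 12 = −20 on the left piece gives x = −32/7 < −4.
So T(−32/7) = T(−4) with −32/7 ≠ −4, and T is not injective, hence not bijective. This x = −32/7 is the requested value below −4.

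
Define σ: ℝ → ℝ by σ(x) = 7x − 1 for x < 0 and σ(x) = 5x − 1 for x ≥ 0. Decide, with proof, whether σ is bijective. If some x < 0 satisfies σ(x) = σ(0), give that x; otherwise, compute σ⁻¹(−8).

-1

Both pieces are strictly increasing (slopes 7 and 5), so each is injective on its own interval.
The left piece maps (−∞, 0) onto (−∞, −1); the right piece maps [0, ∞) onto [−1, ∞).
Since −1 = −1, the images partition ℝ: σ is injective and surjective, hence bijective.
Because the two images are disjoint, no x < 0 has σ(x) = σ(0), so we compute σ⁻¹(−8): −8 lies in (−∞, −1), so solve 7x − 1 = −8: x = (−8 + 1)/7 = −1.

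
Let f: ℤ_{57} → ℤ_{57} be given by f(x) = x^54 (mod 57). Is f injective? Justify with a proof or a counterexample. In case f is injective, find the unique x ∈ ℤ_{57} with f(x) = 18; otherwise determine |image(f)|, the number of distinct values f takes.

f(1) = 1^54 = 1.
f(2): Repeated squaring mod 57: 2^1 ≡ 2, 2^2 ≡ 2² = 4, 2^4 ≡ 4² = 16, 2^8 ≡ 16² = 256 ≡ 28, 2^16 ≡ 28² = 784 ≡ 43, 2^32 ≡ 43² = 1849 ≡ 25. Since 54 = 32 + 16 + 4 + 2, 2^54 ≡ 25·43·16·4: 25·43 = 1075 ≡ 49, then 49·16 = 784 ≡ 43, then 43·4 = 172 ≡ 1. So 2^54 ≡ 1 (mod 57).
So f(1) = f(2) = 1 while 1 ≠ 2, hence f is not injective.
Since f is not injective, we determine |image(f)|. Computing x^54 mod 57 for each x (by repeated squaring, reducing mod 57 at every step), the values f(0), f(1), …, f(56) are: 0, 1, 1, 39, 1, 1, 39, 1, 1, 39, 1, 1, 39, 1, 1, 39, 1, 1, 39, 19, 1, 39, 1, 1, 39, 1, 1, 39, 1, 1, 39, 1, 1, 39, 1, 1, 39, 1, 19, 39, 1, 1, 39, 1, 1, 39, 1, 1, 39, 1, 1, 39, 1, 1, 39, 1, 1.
The distinct values are {0, 1, 19, 39}; there are 4 of them.

4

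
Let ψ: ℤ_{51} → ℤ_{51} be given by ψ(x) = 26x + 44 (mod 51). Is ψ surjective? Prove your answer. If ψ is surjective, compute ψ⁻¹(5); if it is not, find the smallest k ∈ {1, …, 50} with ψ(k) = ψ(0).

24

Since gcd(26, 51) = 1, 26 is invertible modulo 51. Euclid's algorithm: 51 = 1·26 + 25, 26 = 1·25 + 1; back-substituting gives 1 = 2·26 − 1·51, so 26⁻¹ ≡ 2 (mod 51).
For any y ∈ ℤ_{51}, x = 2(y − 44) mod 51 satisfies ψ(x) = 26·2(y − 44) + 44 ≡ y (since 26·2 ≡ 1 mod 51). So every y has a preimage.
Hence ψ is surjective.
Since ψ is surjective, we compute ψ⁻¹(5): solve 26x + 44 ≡ 5 (mod 51), i.e. 26x ≡ 12 (mod 51).
Multiplying by 26⁻¹ = 2 gives x ≡ 2·12 = 24 ≡ 24 (mod 51).
Check: ψ(24) = 26·24 + 44 = 668 = 13·51 + 5 ≡ 5 (mod 51).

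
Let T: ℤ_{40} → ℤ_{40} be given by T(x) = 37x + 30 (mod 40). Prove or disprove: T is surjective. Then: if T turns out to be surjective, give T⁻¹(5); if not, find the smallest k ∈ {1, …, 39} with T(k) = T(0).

Recall that T is surjective if every y in the codomain equals T(x) for some x in the domain.
Since gcd(37, 40) = 1, 37 is invertible modulo 40. Euclid's algorithm: 40 = 1·37 + 3, 37 = 12·3 + 1; back-substituting gives 1 = 13·37 − 12·40, so 37⁻¹ ≡ 13 (mod 40).
Then y ↦ 13(y − 30) is a two-sided inverse to T, so every y ∈ ℤ_{40} has a preimage.
Hence T is surjective.
Since T is surjective, we find T⁻¹(5): we need 37x ≡ 5 − 30 ≡ 15 (mod 40). Using 37⁻¹ = 13: x ≡ 13·15 = 195 = 4·40 + 35, so x = 35.
Check: T(35) = 37·35 + 30 = 1325 = 33·40 + 5 ≡ 5 (mod 40).

35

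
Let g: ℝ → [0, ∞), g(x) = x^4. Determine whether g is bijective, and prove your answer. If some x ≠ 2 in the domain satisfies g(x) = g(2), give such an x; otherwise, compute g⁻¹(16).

g(2) = 16 = (−2)^4 = g(−2) (since 4 is even), with 2 ≠ −2. So g is not injective, hence not bijective.
For the follow-up, such an x exists: taking x = −2 ∈ ℝ gives g(−2) = 16 = g(2) with −2 ≠ 2.

-2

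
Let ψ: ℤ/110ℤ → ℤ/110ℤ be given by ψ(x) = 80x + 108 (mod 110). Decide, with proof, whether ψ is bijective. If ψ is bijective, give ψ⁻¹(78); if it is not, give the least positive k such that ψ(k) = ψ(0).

We have gcd(80, 110) = 10 > 1. Taking x_1 = 0 and x_2 = 11: ψ(0) = 108 and ψ(11) = 80·11 + 108 = 988 ≡ 108 (mod 110).
So ψ(0) = ψ(11) while 0 ≠ 11, thus ψ is not injective, hence not bijective.
Since ψ is not bijective, we find the least positive k with ψ(k) = ψ(0): this means 80k ≡ 0 (mod 110), i.e. 110 ∣ 80k. Since gcd(80, 110) = 10, dividing through by 10 this holds exactly when 11 ∣ 8k, and as gcd(8, 11) = 1, exactly when 11 ∣ k.
The smallest positive such k is 11.

11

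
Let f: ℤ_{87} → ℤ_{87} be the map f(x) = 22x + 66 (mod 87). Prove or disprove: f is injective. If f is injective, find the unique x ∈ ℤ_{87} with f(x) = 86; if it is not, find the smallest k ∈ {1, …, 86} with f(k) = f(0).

Suppose f(x_1) = f(x_2) in ℤ_{87}. Then 22x_1 + 66 ≡ 22x_2 + 66 (mod 87), so 22(x_1 − x_2) ≡ 0 (mod 87).
Since gcd(22, 87) = 1, 22 is invertible modulo 87, thus x_1 − x_2 ≡ 0 (mod 87), i.e. x_1 = x_2.
Therefore f is injective.
We now compute 22⁻¹ mod 87 explicitly. Euclid's algorithm: 87 = 3·22 + 21, 22 = 1·21 + 1; back-substituting gives 1 = 4·22 − 1·87, so 22⁻¹ ≡ 4 (mod 87).
Since f is injective, we compute f⁻¹(86): solve 22x + 66 ≡ 86 (mod 87), i.e. 22x ≡ 20 (mod 87).
Multiplying by 22⁻¹ = 4 gives x ≡ 4·20 = 80 ≡ 80 (mod 87).
Check: f(80) = 22·80 + 66 = 1826 = 20·87 + 86 ≡ 86 (mod 87).

80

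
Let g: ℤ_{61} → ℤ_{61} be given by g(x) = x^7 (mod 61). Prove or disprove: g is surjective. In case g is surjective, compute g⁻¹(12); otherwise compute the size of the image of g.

25

Since 61 is prime, the nonzero elements of ℤ_{61} form a cyclic group of order 60.
As gcd(7, 60) = 1, raising to the 7th power is a bijection on this group: if s^7 ≡ t^7 then (st^{−1})^7 = 1, and the only element of order dividing gcd(7, 60) = 1 is 1, so s = t.
With g(0) = 0 this makes g injective on all of ℤ_{61}, hence bijective (finite equal-size domain and codomain). In particular g is surjective.
Since g is surjective, we find the preimage of 12. The inverse of x ↦ x^7 on (ℤ_{61})^× is x ↦ x^43, because 7·43 = 301 = 5·60 + 1 ≡ 1 (mod 60) and x^{60} = 1 for x ≠ 0 (Fermat). So g⁻¹(12) = 12^43 mod 61.
Repeated squaring mod 61: 12^1 ≡ 12, 12^2 ≡ 12² = 144 ≡ 22, 12^4 ≡ 22² = 484 ≡ 57, 12^8 ≡ 57² = 3249 ≡ 16, 12^16 ≡ 16² = 256 ≡ 12, 12^32 ≡ 12² = 144 ≡ 22. Since 43 = 32 + 8 + 2 + 1, 12^43 ≡ 22·16·22·12: 22·16 = 352 ≡ 47, then 47·22 = 1034 ≡ 58, then 58·12 = 696 ≡ 25. So 12^43 ≡ 25 (mod 61).
Hence g⁻¹(12) = 25.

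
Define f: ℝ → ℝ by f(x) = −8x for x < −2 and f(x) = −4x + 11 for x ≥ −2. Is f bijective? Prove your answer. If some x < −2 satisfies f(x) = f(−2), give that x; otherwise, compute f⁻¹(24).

-19/8

Both pieces are strictly decreasing (slopes −8 and −4), so each is injective on its own interval.
The left piece maps (−∞, −2) onto (16, ∞); the right piece maps [−2, ∞) onto (−∞, 19].
These images overlap. In particular f(−2) = 19 (right piece), and solving −8x = 19 on the left piece gives x = −19/8 < −2.
So f(−19/8) = f(−2) with −19/8 ≠ −2, and f is not injective, hence not bijective. This x = −19/8 is the requested value below −2.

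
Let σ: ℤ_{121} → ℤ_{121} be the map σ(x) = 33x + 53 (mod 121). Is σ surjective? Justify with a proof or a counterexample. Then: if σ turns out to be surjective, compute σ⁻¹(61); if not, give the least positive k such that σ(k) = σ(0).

11

Since gcd(33, 121) = 11, we have 33x ≡ 0 (mod 11) for all x, so σ(x) ≡ 9 (mod 11).
But 0 ≢ 9 (mod 11), so 0 ∈ ℤ_{121} has no preimage. Hence σ is not surjective.
Since σ is not surjective, we find the least positive k with σ(k) = σ(0): this means 33k ≡ 0 (mod 121), i.e. 121 ∣ 33k. Since gcd(33, 121) = 11, dividing through by 11 this holds exactly when 11 ∣ 3k, and as gcd(3, 11) = 1, exactly when 11 ∣ k.
The smallest positive such k is 11.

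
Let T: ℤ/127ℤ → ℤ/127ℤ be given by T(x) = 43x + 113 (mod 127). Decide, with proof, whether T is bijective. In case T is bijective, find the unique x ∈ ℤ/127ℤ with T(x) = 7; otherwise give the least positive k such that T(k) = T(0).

If T(u) = T(v), then 43u ≡ 43v (mod 127). Because gcd(43, 127) = 1, we may cancel 43 to get u ≡ v (mod 127).
We now compute 43⁻¹ mod 127 explicitly. Euclid's algorithm: 127 = 2·43 + 41, 43 = 1·41 + 2, 41 = 20·2 + 1; back-substituting gives 1 = 65·43 − 22·127, so 43⁻¹ ≡ 65 (mod 127).
For any y ∈ ℤ/127ℤ, x = 65(y − 113) mod 127 satisfies T(x) = 43·65(y − 113) + 113 ≡ y (since 43·65 ≡ 1 mod 127). So every y has a preimage.
Thus T is bijective.
Since T is bijective, we find T⁻¹(7): we need 43x ≡ 7 − 113 ≡ 21 (mod 127). Using 43⁻¹ = 65: x ≡ 65·21 = 1365 = 10·127 + 95, so x = 95.
Check: T(95) = 43·95 + 113 = 4198 = 33·127 + 7 ≡ 7 (mod 127).

95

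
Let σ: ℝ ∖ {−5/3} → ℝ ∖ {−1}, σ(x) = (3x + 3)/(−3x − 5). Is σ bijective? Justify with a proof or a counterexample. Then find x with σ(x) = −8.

Suppose σ(s) = σ(t). Cross-multiplying: (3s + 3)(−3t − 5) = (3t + 3)(−3s − 5).
Expanding both sides and cancelling the symmetric terms leaves −6·(s − t) = 0. Since −6 ≠ 0, s = t. Hence σ is injective.
For any y ≠ −1, solving y(−3x − 5) = 3x + 3 for x gives a well-defined x ≠ −5/3. So σ is surjective.
Therefore σ is bijective.
Solving σ(x) = −8: cross-multiplying gives 3x + 3 = −8(−3x − 5), which rearranges to −21x = 37, so x = −37/21.

-37/21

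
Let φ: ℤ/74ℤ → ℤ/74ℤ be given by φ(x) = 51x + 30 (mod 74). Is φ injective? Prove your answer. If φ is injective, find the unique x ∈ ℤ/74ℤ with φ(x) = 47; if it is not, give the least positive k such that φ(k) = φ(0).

Suppose φ(a) = φ(b) in ℤ/74ℤ. Then 51a + 30 ≡ 51b + 30 (mod 74), therefore 51(a − b) ≡ 0 (mod 74).
Since gcd(51, 74) = 1, 51 is invertible modulo 74, so a − b ≡ 0 (mod 74), i.e. a = b.
Therefore φ is injective.
We now compute 51⁻¹ mod 74 explicitly. Euclid's algorithm: 74 = 1·51 + 23, 51 = 2·23 + 5, 23 = 4·5 + 3, 5 = 1·3 + 2, 3 = 1·2 + 1; back-substituting gives 1 = 45·51 − 31·74, so 51⁻¹ ≡ 45 (mod 74).
Since φ is injective, we compute φ⁻¹(47): solve 51x + 30 ≡ 47 (mod 74), i.e. 51x ≡ 17 (mod 74).
Multiplying by 51⁻¹ = 45 gives x ≡ 45·17 = 765 = 10·74 + 25 ≡ 25 (mod 74).
Check: φ(25) = 51·25 + 30 = 1305 = 17·74 + 47 ≡ 47 (mod 74).

25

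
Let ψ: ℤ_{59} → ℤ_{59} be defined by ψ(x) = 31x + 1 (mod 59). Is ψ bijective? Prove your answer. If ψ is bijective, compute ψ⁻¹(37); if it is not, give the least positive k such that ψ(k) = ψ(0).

Suppose ψ(u) = ψ(v) in ℤ_{59}. Then 31u + 1 ≡ 31v + 1 (mod 59), therefore 31(u − v) ≡ 0 (mod 59).
Since gcd(31, 59) = 1, 31 is invertible modulo 59, therefore u − v ≡ 0 (mod 59), i.e. u = v.
We now compute 31⁻¹ mod 59 explicitly. Euclid's algorithm: 59 = 1·31 + 28, 31 = 1·28 + 3, 28 = 9·3 + 1; back-substituting gives 1 = 40·31 − 21·59, so 31⁻¹ ≡ 40 (mod 59).
For any y ∈ ℤ_{59}, x = 40(y − 1) mod 59 satisfies ψ(x) = 31·40(y − 1) + 1 ≡ y (since 31·40 ≡ 1 mod 59). So every y has a preimage.
So ψ is bijective.
Since ψ is bijective, we find ψ⁻¹(37): we need 31x ≡ 37 − 1 ≡ 36 (mod 59). Using 31⁻¹ = 40: x ≡ 40·36 = 1440 = 24·59 + 24, so x = 24.
Check: ψ(24) = 31·24 + 1 = 745 = 12·59 + 37 ≡ 37 (mod 59).

24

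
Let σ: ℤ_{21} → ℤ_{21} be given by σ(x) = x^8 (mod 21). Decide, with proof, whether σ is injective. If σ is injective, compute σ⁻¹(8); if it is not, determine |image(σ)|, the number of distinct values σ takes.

8

σ(2): Repeated squaring mod 21: 2^1 ≡ 2, 2^2 ≡ 2² = 4, 2^4 ≡ 4² = 16, 2^8 ≡ 16² = 256 ≡ 4. So 2^8 ≡ 4 (mod 21).
σ(5): Repeated squaring mod 21: 5^1 ≡ 5, 5^2 ≡ 5² = 25 ≡ 4, 5^4 ≡ 4² = 16, 5^8 ≡ 16² = 256 ≡ 4. So 5^8 ≡ 4 (mod 21).
So σ(2) = σ(5) = 4 while 2 ≠ 5, therefore σ is not injective.
Since σ is not injective, we determine |image(σ)|. Computing x^8 mod 21 for each x (by repeated squaring, reducing mod 21 at every step), the values σ(0), σ(1), …, σ(20) are: 0, 1, 4, 9, 16, 4, 15, 7, 1, 18, 16, 16, 18, 1, 7, 15, 4, 16, 9, 4, 1.
The distinct values are {0, 1, 4, 7, 9, 15, 16, 18}; there are 8 of them.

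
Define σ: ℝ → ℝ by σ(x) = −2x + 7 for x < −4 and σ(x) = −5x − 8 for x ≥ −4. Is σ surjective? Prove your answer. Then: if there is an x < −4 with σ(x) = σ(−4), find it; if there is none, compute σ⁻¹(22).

Both pieces are strictly decreasing (slopes −2 and −5), so each is injective on its own interval.
The left piece maps (−∞, −4) onto (15, ∞); the right piece maps [−4, ∞) onto (−∞, 12].
The union (15, ∞) ∪ (−∞, 12] omits the interval between 15 and 12; in particular 15 has no preimage. So σ is not surjective.
Because the two images are disjoint, no x < −4 has σ(x) = σ(−4), so we compute σ⁻¹(22): 22 lies in (15, ∞), so solve −2x + 7 = 22: x = (22 − 7)/(−2) = −15/2.

-15/2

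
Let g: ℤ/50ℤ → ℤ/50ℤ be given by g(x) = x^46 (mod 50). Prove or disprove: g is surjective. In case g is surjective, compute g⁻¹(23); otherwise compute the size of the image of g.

22

g(0) = 0^46 = 0.
g(10): Repeated squaring mod 50: 10^1 ≡ 10, 10^2 ≡ 10² = 100 ≡ 0, 10^4 ≡ 0² = 0, 10^8 ≡ 0² = 0, 10^16 ≡ 0² = 0, 10^32 ≡ 0² = 0. Since 46 = 32 + 8 + 4 + 2, 10^46 ≡ 0·0·0·0: 0·0 = 0, then 0·0 = 0, then 0·0 = 0. So 10^46 ≡ 0 (mod 50).
So g(0) = g(10) = 0 while 0 ≠ 10, so g is not injective.
A non-injective map from the 50-element set ℤ/50ℤ to itself takes at most 49 distinct values, so it cannot be surjective. Thus g is not surjective.
Since g is not surjective, we determine |image(g)|. Computing x^46 mod 50 for each x (by repeated squaring, reducing mod 50 at every step), the values g(0), g(1), …, g(49) are: 0, 1, 14, 29, 46, 25, 6, 49, 44, 41, 0, 11, 34, 9, 36, 25, 16, 19, 24, 31, 0, 21, 4, 39, 26, 25, 26, 39, 4, 21, 0, 31, 24, 19, 16, 25, 36, 9, 34, 11, 0, 41, 44, 49, 6, 25, 46, 29, 14, 1.
The distinct values are {0, 1, 4, 6, 9, 11, 14, 16, 19, 21, 24, 25, 26, 29, 31, 34, 36, 39, 41, 44, 46, 49}; there are 22 of them.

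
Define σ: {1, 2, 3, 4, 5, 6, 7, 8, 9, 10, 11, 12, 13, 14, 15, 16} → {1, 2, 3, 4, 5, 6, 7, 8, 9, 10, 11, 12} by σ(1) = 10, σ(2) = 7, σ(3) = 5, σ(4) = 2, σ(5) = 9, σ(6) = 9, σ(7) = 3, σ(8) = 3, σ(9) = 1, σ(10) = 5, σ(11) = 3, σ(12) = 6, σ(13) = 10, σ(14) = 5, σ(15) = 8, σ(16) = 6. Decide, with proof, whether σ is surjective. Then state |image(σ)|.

No element maps to 4, so σ is not surjective.
The image of σ is {1, 2, 3, 5, 6, 7, 8, 9, 10}, which has 9 elements.

9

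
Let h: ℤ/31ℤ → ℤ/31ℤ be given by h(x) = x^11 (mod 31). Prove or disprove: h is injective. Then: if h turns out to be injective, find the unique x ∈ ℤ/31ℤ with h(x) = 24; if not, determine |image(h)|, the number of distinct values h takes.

11

Since 31 is prime, the nonzero elements of ℤ/31ℤ form a cyclic group of order 30.
As gcd(11, 30) = 1, raising to the 11th power is a bijection on this group: if x_1^11 ≡ x_2^11 then (x_1x_2^{−1})^11 = 1, and the only element of order dividing gcd(11, 30) = 1 is 1, so x_1 = x_2.
With h(0) = 0 this makes h injective on all of ℤ/31ℤ, hence bijective (finite equal-size domain and codomain). In particular h is injective.
Since h is injective, we find the preimage of 24. The inverse of x ↦ x^11 on (ℤ/31ℤ)^× is x ↦ x^11, because 11·11 = 121 = 4·30 + 1 ≡ 1 (mod 30) and x^{30} = 1 for x ≠ 0 (Fermat). So h⁻¹(24) = 24^11 mod 31.
Repeated squaring mod 31: 24^1 ≡ 24, 24^2 ≡ 24² = 576 ≡ 18, 24^4 ≡ 18² = 324 ≡ 14, 24^8 ≡ 14² = 196 ≡ 10. Since 11 = 8 + 2 + 1, 24^11 ≡ 10·18·24: 10·18 = 180 ≡ 25, then 25·24 = 600 ≡ 11. So 24^11 ≡ 11 (mod 31).
Hence h⁻¹(24) = 11.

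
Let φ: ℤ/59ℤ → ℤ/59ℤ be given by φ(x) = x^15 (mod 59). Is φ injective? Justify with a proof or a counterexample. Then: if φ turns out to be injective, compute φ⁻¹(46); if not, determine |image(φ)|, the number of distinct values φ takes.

Since 59 is prime, the nonzero elements of ℤ/59ℤ form a cyclic group of order 58.
As gcd(15, 58) = 1, raising to the 15th power is a bijection on this group: if x_1^15 ≡ x_2^15 then (x_1x_2^{−1})^15 = 1, and the only element of order dividing gcd(15, 58) = 1 is 1, so x_1 = x_2.
With φ(0) = 0 this makes φ injective on all of ℤ/59ℤ, hence bijective (finite equal-size domain and codomain). In particular φ is injective.
Since φ is injective, we find the preimage of 46. The inverse of x ↦ x^15 on (ℤ/59ℤ)^× is x ↦ x^31, because 15·31 = 465 = 8·58 + 1 ≡ 1 (mod 58) and x^{58} = 1 for x ≠ 0 (Fermat). So φ⁻¹(46) = 46^31 mod 59.
Repeated squaring mod 59: 46^1 ≡ 46, 46^2 ≡ 46² = 2116 ≡ 51, 46^4 ≡ 51² = 2601 ≡ 5, 46^8 ≡ 5² = 25, 46^16 ≡ 25² = 625 ≡ 35. Since 31 = 16 + 8 + 4 + 2 + 1, 46^31 ≡ 35·25·5·51·46: 35·25 = 875 ≡ 49, then 49·5 = 245 ≡ 9, then 9·51 = 459 ≡ 46, then 46·46 = 2116 ≡ 51. So 46^31 ≡ 51 (mod 59).
Hence φ⁻¹(46) = 51.

51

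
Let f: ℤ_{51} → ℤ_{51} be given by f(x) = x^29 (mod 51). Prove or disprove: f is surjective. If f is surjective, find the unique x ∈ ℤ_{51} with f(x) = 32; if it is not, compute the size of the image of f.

Computing x^29 mod 51 for each x (by repeated squaring, reducing mod 51 at every step), the values f(0), f(1), …, f(50) are: 0, 1, 32, 12, 4, 20, 27, 40, 26, 42, 28, 41, 48, 13, 5, 36, 16, 17, 18, 49, 29, 21, 37, 44, 6, 43, 8, 45, 7, 14, 30, 22, 2, 33, 34, 35, 15, 46, 38, 3, 10, 23, 9, 25, 11, 24, 31, 47, 39, 19, 50.
Every element of ℤ_{51} appears exactly once in this list, so f is a bijection, and in particular surjective.
Since f is surjective, we read off the preimage of 32 from the same table: f(2) = 32, so f⁻¹(32) = 2.

2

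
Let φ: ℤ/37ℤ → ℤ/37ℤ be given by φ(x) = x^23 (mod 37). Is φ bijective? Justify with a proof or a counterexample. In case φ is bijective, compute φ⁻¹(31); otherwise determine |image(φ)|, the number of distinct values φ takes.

6

Since 37 is prime, the nonzero elements of ℤ/37ℤ form a cyclic group of order 36.
As gcd(23, 36) = 1, raising to the 23rd power is a bijection on this group: if a^23 ≡ b^23 then (ab^{−1})^23 = 1, and the only element of order dividing gcd(23, 36) = 1 is 1, so a = b.
With φ(0) = 0 this makes φ injective on all of ℤ/37ℤ, hence bijective (finite equal-size domain and codomain). In particular φ is bijective.
Since φ is bijective, we find the preimage of 31. The inverse of x ↦ x^23 on (ℤ/37ℤ)^× is x ↦ x^11, because 23·11 = 253 = 7·36 + 1 ≡ 1 (mod 36) and x^{36} = 1 for x ≠ 0 (Fermat). So φ⁻¹(31) = 31^11 mod 37.
Repeated squaring mod 37: 31^1 ≡ 31, 31^2 ≡ 31² = 961 ≡ 36, 31^4 ≡ 36² = 1296 ≡ 1, 31^8 ≡ 1² = 1. Since 11 = 8 + 2 + 1, 31^11 ≡ 1·36·31: 1·36 = 36, then 36·31 = 1116 ≡ 6. So 31^11 ≡ 6 (mod 37).
Hence φ⁻¹(31) = 6.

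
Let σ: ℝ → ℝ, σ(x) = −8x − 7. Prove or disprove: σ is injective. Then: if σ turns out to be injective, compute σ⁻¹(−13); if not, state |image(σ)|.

Suppose σ(x_1) = σ(x_2). Then −8x_1 − 7 = −8x_2 − 7, so −8x_1 = −8x_2, hence x_1 = x_2.
Therefore σ is injective.
Since σ is injective, we compute σ⁻¹(−13) = (−13 + 7)/(−8) = 3/4.

3/4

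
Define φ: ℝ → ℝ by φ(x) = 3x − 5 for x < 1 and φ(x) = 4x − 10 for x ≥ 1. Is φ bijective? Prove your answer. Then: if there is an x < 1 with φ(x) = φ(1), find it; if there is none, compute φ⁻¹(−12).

-1/3

Both pieces are strictly increasing (slopes 3 and 4), so each is injective on its own interval.
The left piece maps (−∞, 1) onto (−∞, −2); the right piece maps [1, ∞) onto [−6, ∞).
These images overlap. In particular φ(1) = −6 (right piece), and solving 3x − 5 = −6 on the left piece gives x = −1/3 < 1.
So φ(−1/3) = φ(1) with −1/3 ≠ 1, and φ is not injective, hence not bijective. This x = −1/3 is the requested value below 1.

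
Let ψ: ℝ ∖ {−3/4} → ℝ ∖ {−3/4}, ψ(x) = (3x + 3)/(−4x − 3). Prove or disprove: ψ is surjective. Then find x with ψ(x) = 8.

-27/35

For any y ≠ −3/4, solving y(−4x − 3) = 3x + 3 for x gives a well-defined x ≠ −3/4. So ψ is surjective.
Solving ψ(x) = 8: cross-multiplying gives 3x + 3 = 8(−4x − 3), which rearranges to 35x = −27, so x = −27/35.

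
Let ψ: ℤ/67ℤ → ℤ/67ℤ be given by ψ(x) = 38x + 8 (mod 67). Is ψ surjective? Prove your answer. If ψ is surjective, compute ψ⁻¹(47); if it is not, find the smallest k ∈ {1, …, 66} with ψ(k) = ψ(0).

31

Recall: ψ is surjective if every y in the codomain equals ψ(x) for some x in the domain.
Since gcd(38, 67) = 1, 38 is invertible modulo 67. Euclid's algorithm: 67 = 1·38 + 29, 38 = 1·29 + 9, 29 = 3·9 + 2, 9 = 4·2 + 1; back-substituting gives 1 = 30·38 − 17·67, so 38⁻¹ ≡ 30 (mod 67).
For any y ∈ ℤ/67ℤ, x = 30(y − 8) mod 67 satisfies ψ(x) = 38·30(y − 8) + 8 ≡ y (since 38·30 ≡ 1 mod 67). So every y has a preimage.
Hence ψ is surjective.
Since ψ is surjective, we find ψ⁻¹(47): we need 38x ≡ 47 − 8 ≡ 39 (mod 67). Using 38⁻¹ = 30: x ≡ 30·39 = 1170 = 17·67 + 31, so x = 31.
Check: ψ(31) = 38·31 + 8 = 1186 = 17·67 + 47 ≡ 47 (mod 67).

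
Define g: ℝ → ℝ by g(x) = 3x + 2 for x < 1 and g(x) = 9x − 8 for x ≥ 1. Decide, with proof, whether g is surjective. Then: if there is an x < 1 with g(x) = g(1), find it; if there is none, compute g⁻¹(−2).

-1/3

Both pieces are strictly increasing (slopes 3 and 9), so each is injective on its own interval.
The left piece maps (−∞, 1) onto (−∞, 5); the right piece maps [1, ∞) onto [1, ∞).
The union (−∞, 5) ∪ [1, ∞) covers ℝ, so g is surjective.
For the follow-up: the images overlap, so an x < 1 with g(x) = g(1) exists. g(1) = 1; solving 3x + 2 = 1 for x < 1 gives x = (1 − 2)/3 = −1/3.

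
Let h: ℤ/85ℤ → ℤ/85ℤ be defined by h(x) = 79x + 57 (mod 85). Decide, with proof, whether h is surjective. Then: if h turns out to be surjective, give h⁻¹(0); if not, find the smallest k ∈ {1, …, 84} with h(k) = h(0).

52

Since gcd(79, 85) = 1, 79 is invertible modulo 85. Euclid's algorithm: 85 = 1·79 + 6, 79 = 13·6 + 1; back-substituting gives 1 = 14·79 − 13·85, so 79⁻¹ ≡ 14 (mod 85).
For any y ∈ ℤ/85ℤ, x = 14(y − 57) mod 85 satisfies h(x) = 79·14(y − 57) + 57 ≡ y (since 79·14 ≡ 1 mod 85). So every y has a preimage.
Thus h is surjective.
Since h is surjective, we compute h⁻¹(0): solve 79x + 57 ≡ 0 (mod 85), i.e. 79x ≡ 28 (mod 85).
Multiplying by 79⁻¹ = 14 gives x ≡ 14·28 = 392 = 4·85 + 52 ≡ 52 (mod 85).
Check: h(52) = 79·52 + 57 = 4165 = 49·85 + 0 ≡ 0 (mod 85).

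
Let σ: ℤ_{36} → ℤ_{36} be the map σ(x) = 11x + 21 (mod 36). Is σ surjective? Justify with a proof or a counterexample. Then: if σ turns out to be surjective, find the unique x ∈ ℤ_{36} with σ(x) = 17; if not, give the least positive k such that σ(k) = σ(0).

16

Recall: surjectivity means every element of the codomain has a preimage under σ.
Since gcd(11, 36) = 1, 11 is invertible modulo 36. Euclid's algorithm: 36 = 3·11 + 3, 11 = 3·3 + 2, 3 = 1·2 + 1; back-substituting gives 1 = 23·11 − 7·36, so 11⁻¹ ≡ 23 (mod 36).
For any y ∈ ℤ_{36}, x = 23(y − 21) mod 36 satisfies σ(x) = 11·23(y − 21) + 21 ≡ y (since 11·23 ≡ 1 mod 36). So every y has a preimage.
Hence σ is surjective.
Since σ is surjective, we compute σ⁻¹(17): solve 11x + 21 ≡ 17 (mod 36), i.e. 11x ≡ 32 (mod 36).
Multiplying by 11⁻¹ = 23 gives x ≡ 23·32 = 736 = 20·36 + 16 ≡ 16 (mod 36).
Check: σ(16) = 11·16 + 21 = 197 = 5·36 + 17 ≡ 17 (mod 36).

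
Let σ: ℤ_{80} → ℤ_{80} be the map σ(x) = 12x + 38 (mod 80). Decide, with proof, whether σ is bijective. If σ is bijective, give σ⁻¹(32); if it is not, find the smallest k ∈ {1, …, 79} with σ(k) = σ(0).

Recall: injectivity means: for all a, b in the domain, σ(a) = σ(b) implies a = b.
We have gcd(12, 80) = 4 > 1. Taking a = 0 and b = 20: σ(0) = 38 and σ(20) = 12·20 + 38 = 278 ≡ 38 (mod 80).
So σ(0) = σ(20) while 0 ≠ 20, therefore σ is not injective, hence not bijective.
Since σ is not bijective, we find the least positive k with σ(k) = σ(0): this means 12k ≡ 0 (mod 80), i.e. 80 ∣ 12k. Since gcd(12, 80) = 4, dividing through by 4 this holds exactly when 20 ∣ 3k, and as gcd(3, 20) = 1, exactly when 20 ∣ k.
The smallest positive such k is 20.

20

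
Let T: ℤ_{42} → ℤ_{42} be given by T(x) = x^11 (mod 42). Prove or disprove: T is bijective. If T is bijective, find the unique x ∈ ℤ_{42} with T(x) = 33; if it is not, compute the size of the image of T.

3

Computing x^11 mod 42 for each x (by repeated squaring, reducing mod 42 at every step), the values T(0), T(1), …, T(41) are: 0, 1, 32, 33, 16, 17, 6, 7, 8, 39, 40, 23, 24, 13, 14, 15, 4, 5, 30, 31, 20, 21, 22, 11, 12, 37, 38, 27, 28, 29, 18, 19, 2, 3, 34, 35, 36, 25, 26, 9, 10, 41.
Every element of ℤ_{42} appears exactly once in this list, so T is a bijection, and in particular bijective.
Since T is bijective, we read off the preimage of 33 from the same table: T(3) = 33, so T⁻¹(33) = 3.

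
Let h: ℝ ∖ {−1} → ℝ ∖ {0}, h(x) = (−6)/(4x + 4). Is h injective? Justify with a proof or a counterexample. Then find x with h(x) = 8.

-19/16

Suppose h(a) = h(b). Cross-multiplying: (−6)(4b + 4) = (−6)(4a + 4).
Expanding both sides and cancelling the symmetric terms leaves 24·(a − b) = 0. Since 24 ≠ 0, a = b. Hence h is injective.
Solving h(x) = 8: cross-multiplying gives −6 = 8(4x + 4), which rearranges to −32x = 38, so x = −19/16.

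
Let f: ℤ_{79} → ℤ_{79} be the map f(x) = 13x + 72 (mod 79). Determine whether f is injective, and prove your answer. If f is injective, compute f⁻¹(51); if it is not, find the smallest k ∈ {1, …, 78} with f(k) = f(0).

47

Suppose f(a) = f(b) in ℤ_{79}. Then 13a + 72 ≡ 13b + 72 (mod 79), thus 13(a − b) ≡ 0 (mod 79).
Since gcd(13, 79) = 1, 13 is invertible modulo 79, hence a − b ≡ 0 (mod 79), i.e. a = b.
So f is injective.
We now compute 13⁻¹ mod 79 explicitly. Euclid's algorithm: 79 = 6·13 + 1; back-substituting gives 1 = 73·13 − 12·79, so 13⁻¹ ≡ 73 (mod 79).
Since f is injective, we find f⁻¹(51): we need 13x ≡ 51 − 72 ≡ 58 (mod 79). Using 13⁻¹ = 73: x ≡ 73·58 = 4234 = 53·79 + 47, so x = 47.
Check: f(47) = 13·47 + 72 = 683 = 8·79 + 51 ≡ 51 (mod 79).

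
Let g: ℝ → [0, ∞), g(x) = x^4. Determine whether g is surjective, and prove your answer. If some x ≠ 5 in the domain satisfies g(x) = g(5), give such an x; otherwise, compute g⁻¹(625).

-5

For any y ∈ [0, ∞), x = y^{1/4} ∈ ℝ satisfies x^4 = y, so g is surjective.
For the follow-up, such an x exists: taking x = −5 ∈ ℝ gives g(−5) = 625 = g(5) with −5 ≠ 5.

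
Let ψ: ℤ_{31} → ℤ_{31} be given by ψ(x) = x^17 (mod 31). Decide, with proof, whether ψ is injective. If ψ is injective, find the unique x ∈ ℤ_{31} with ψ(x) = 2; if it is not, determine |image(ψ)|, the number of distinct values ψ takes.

Since 31 is prime, the nonzero elements of ℤ_{31} form a cyclic group of order 30.
As gcd(17, 30) = 1, raising to the 17th power is a bijection on this group: if s^17 ≡ t^17 then (st^{−1})^17 = 1, and the only element of order dividing gcd(17, 30) = 1 is 1, so s = t.
With ψ(0) = 0 this makes ψ injective on all of ℤ_{31}, hence bijective (finite equal-size domain and codomain). In particular ψ is injective.
Since ψ is injective, we find the preimage of 2. The inverse of x ↦ x^17 on (ℤ_{31})^× is x ↦ x^23, because 17·23 = 391 = 13·30 + 1 ≡ 1 (mod 30) and x^{30} = 1 for x ≠ 0 (Fermat). So ψ⁻¹(2) = 2^23 mod 31.
Repeated squaring mod 31: 2^1 ≡ 2, 2^2 ≡ 2² = 4, 2^4 ≡ 4² = 16, 2^8 ≡ 16² = 256 ≡ 8, 2^16 ≡ 8² = 64 ≡ 2. Since 23 = 16 + 4 + 2 + 1, 2^23 ≡ 2·16·4·2: 2·16 = 32 ≡ 1, then 1·4 = 4, then 4·2 = 8. So 2^23 ≡ 8 (mod 31).
Hence ψ⁻¹(2) = 8.

8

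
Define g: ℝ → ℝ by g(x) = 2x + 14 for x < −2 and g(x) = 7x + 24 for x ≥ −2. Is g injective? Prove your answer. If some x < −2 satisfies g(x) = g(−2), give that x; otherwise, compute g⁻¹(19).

-5/7

Both pieces are strictly increasing (slopes 2 and 7), so each is injective on its own interval.
The left piece maps (−∞, −2) onto (−∞, 10); the right piece maps [−2, ∞) onto [10, ∞).
These images are disjoint, so no value is attained by both pieces. Therefore g is injective.
Because the two images are disjoint, no x < −2 has g(x) = g(−2), so we compute g⁻¹(19): 19 lies in [10, ∞), so solve 7x + 24 = 19: x = (19 − 24)/7 = −5/7.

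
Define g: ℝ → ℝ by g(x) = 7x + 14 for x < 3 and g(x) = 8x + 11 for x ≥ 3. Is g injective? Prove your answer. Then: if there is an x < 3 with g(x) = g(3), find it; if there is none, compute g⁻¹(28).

Both pieces are strictly increasing (slopes 7 and 8), so each is injective on its own interval.
The left piece maps (−∞, 3) onto (−∞, 35); the right piece maps [3, ∞) onto [35, ∞).
These images are disjoint, so no value is attained by both pieces. Therefore g is injective.
Because the two images are disjoint, no x < 3 has g(x) = g(3), so we compute g⁻¹(28): 28 lies in (−∞, 35), so solve 7x + 14 = 28: x = (28 − 14)/7 = 2.

2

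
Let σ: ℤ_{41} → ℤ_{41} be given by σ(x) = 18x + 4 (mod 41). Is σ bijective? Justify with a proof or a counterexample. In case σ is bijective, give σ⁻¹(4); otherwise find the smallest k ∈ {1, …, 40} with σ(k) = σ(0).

If σ(a) = σ(b), then 18a ≡ 18b (mod 41). Because gcd(18, 41) = 1, we may cancel 18 to get a ≡ b (mod 41).
We now compute 18⁻¹ mod 41 explicitly. Euclid's algorithm: 41 = 2·18 + 5, 18 = 3·5 + 3, 5 = 1·3 + 2, 3 = 1·2 + 1; back-substituting gives 1 = 16·18 − 7·41, so 18⁻¹ ≡ 16 (mod 41).
For any y ∈ ℤ_{41}, x = 16(y − 4) mod 41 satisfies σ(x) = 18·16(y − 4) + 4 ≡ y (since 18·16 ≡ 1 mod 41). So every y has a preimage.
So σ is bijective.
Since σ is bijective, we compute σ⁻¹(4): solve 18x + 4 ≡ 4 (mod 41), i.e. 18x ≡ 0 (mod 41).
Multiplying by 18⁻¹ = 16 gives x ≡ 16·0 = 0 ≡ 0 (mod 41).
Check: σ(0) = 18·0 + 4 = 4 ≡ 4 (mod 41).

0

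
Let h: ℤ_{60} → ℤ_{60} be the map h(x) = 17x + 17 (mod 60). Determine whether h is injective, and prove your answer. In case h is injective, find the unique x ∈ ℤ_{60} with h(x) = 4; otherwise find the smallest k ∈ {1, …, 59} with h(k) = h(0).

31

If h(u) = h(v), then 17u ≡ 17v (mod 60). Because gcd(17, 60) = 1, we may cancel 17 to get u ≡ v (mod 60).
Hence h is injective.
We now compute 17⁻¹ mod 60 explicitly. Euclid's algorithm: 60 = 3·17 + 9, 17 = 1·9 + 8, 9 = 1·8 + 1; back-substituting gives 1 = 53·17 − 15·60, so 17⁻¹ ≡ 53 (mod 60).
Since h is injective, we compute h⁻¹(4): solve 17x + 17 ≡ 4 (mod 60), i.e. 17x ≡ 47 (mod 60).
Multiplying by 17⁻¹ = 53 gives x ≡ 53·47 = 2491 = 41·60 + 31 ≡ 31 (mod 60).
Check: h(31) = 17·31 + 17 = 544 = 9·60 + 4 ≡ 4 (mod 60).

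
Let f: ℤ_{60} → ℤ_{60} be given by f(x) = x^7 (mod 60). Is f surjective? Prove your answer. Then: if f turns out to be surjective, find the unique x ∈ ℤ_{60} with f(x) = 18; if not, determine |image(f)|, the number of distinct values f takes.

45

f(0) = 0^7 = 0.
f(30): Repeated squaring mod 60: 30^1 ≡ 30, 30^2 ≡ 30² = 900 ≡ 0, 30^4 ≡ 0² = 0. Since 7 = 4 + 2 + 1, 30^7 ≡ 0·0·30: 0·0 = 0, then 0·30 = 0. So 30^7 ≡ 0 (mod 60).
So f(0) = f(30) = 0 while 0 ≠ 30, thus f is not injective.
A non-injective map from the 60-element set ℤ_{60} to itself takes at most 59 distinct values, so it cannot be surjective. Thus f is not surjective.
Since f is not surjective, we determine |image(f)|. Computing x^7 mod 60 for each x (by repeated squaring, reducing mod 60 at every step), the values f(0), f(1), …, f(59) are: 0, 1, 8, 27, 4, 5, 36, 43, 32, 9, 40, 11, 48, 37, 44, 15, 16, 53, 12, 19, 20, 21, 28, 47, 24, 25, 56, 3, 52, 29, 0, 31, 8, 57, 4, 35, 36, 13, 32, 39, 40, 41, 48, 7, 44, 45, 16, 23, 12, 49, 20, 51, 28, 17, 24, 55, 56, 33, 52, 59.
The distinct values are {0, 1, 3, 4, 5, 7, 8, 9, 11, 12, 13, 15, 16, 17, 19, 20, 21, 23, 24, 25, 27, 28, 29, 31, 32, 33, 35, 36, 37, 39, 40, 41, 43, 44, 45, 47, 48, 49, 51, 52, 53, 55, 56, 57, 59}; there are 45 of them.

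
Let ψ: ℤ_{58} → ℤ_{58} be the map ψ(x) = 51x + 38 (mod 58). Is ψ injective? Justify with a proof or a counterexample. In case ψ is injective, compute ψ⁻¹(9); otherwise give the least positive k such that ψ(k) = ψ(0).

29

Suppose ψ(s) = ψ(t) in ℤ_{58}. Then 51s + 38 ≡ 51t + 38 (mod 58), therefore 51(s − t) ≡ 0 (mod 58).
Since gcd(51, 58) = 1, 51 is invertible modulo 58, hence s − t ≡ 0 (mod 58), i.e. s = t.
Therefore ψ is injective.
We now compute 51⁻¹ mod 58 explicitly. Euclid's algorithm: 58 = 1·51 + 7, 51 = 7·7 + 2, 7 = 3·2 + 1; back-substituting gives 1 = 33·51 − 29·58, so 51⁻¹ ≡ 33 (mod 58).
Since ψ is injective, we find ψ⁻¹(9): we need 51x ≡ 9 − 38 ≡ 29 (mod 58). Using 51⁻¹ = 33: x ≡ 33·29 = 957 = 16·58 + 29, so x = 29.
Check: ψ(29) = 51·29 + 38 = 1517 = 26·58 + 9 ≡ 9 (mod 58).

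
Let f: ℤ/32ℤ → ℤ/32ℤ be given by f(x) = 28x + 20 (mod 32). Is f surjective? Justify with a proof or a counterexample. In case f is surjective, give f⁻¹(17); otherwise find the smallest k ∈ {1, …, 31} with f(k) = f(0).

8

Recall: f is surjective if every y in the codomain equals f(x) for some x in the domain.
Since gcd(28, 32) = 4, we have 28x ≡ 0 (mod 4) for all x, so f(x) ≡ 0 (mod 4).
But 1 ≢ 0 (mod 4), so 1 ∈ ℤ/32ℤ has no preimage. Hence f is not surjective.
Since f is not surjective, we find the least positive k with f(k) = f(0): this means 28k ≡ 0 (mod 32), i.e. 32 ∣ 28k. Since gcd(28, 32) = 4, dividing through by 4 this holds exactly when 8 ∣ 7k, and as gcd(7, 8) = 1, exactly when 8 ∣ k.
The smallest positive such k is 8.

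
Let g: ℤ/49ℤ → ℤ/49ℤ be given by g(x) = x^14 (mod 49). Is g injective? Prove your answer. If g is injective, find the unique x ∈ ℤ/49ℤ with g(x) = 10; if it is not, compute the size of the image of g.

4

g(3): Repeated squaring mod 49: 3^1 ≡ 3, 3^2 ≡ 3² = 9, 3^4 ≡ 9² = 81 ≡ 32, 3^8 ≡ 32² = 1024 ≡ 44. Since 14 = 8 + 4 + 2, 3^14 ≡ 44·32·9: 44·32 = 1408 ≡ 36, then 36·9 = 324 ≡ 30. So 3^14 ≡ 30 (mod 49).
g(4): Repeated squaring mod 49: 4^1 ≡ 4, 4^2 ≡ 4² = 16, 4^4 ≡ 16² = 256 ≡ 11, 4^8 ≡ 11² = 121 ≡ 23. Since 14 = 8 + 4 + 2, 4^14 ≡ 23·11·16: 23·11 = 253 ≡ 8, then 8·16 = 128 ≡ 30. So 4^14 ≡ 30 (mod 49).
So g(3) = g(4) = 30 while 3 ≠ 4, therefore g is not injective.
Since g is not injective, we determine |image(g)|. Computing x^14 mod 49 for each x (by repeated squaring, reducing mod 49 at every step), the values g(0), g(1), …, g(48) are: 0, 1, 18, 30, 30, 18, 1, 0, 1, 18, 30, 30, 18, 1, 0, 1, 18, 30, 30, 18, 1, 0, 1, 18, 30, 30, 18, 1, 0, 1, 18, 30, 30, 18, 1, 0, 1, 18, 30, 30, 18, 1, 0, 1, 18, 30, 30, 18, 1.
The distinct values are {0, 1, 18, 30}; there are 4 of them.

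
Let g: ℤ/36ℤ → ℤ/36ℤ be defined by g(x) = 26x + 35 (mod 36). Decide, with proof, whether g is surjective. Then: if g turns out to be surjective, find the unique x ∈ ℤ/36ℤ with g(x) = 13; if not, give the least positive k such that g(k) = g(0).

18

Since gcd(26, 36) = 2, we have 26x ≡ 0 (mod 2) for all x, so g(x) ≡ 1 (mod 2).
But 0 ≢ 1 (mod 2), so 0 ∈ ℤ/36ℤ has no preimage. Therefore g is not surjective.
Since g is not surjective, we find the least positive k with g(k) = g(0): this means 26k ≡ 0 (mod 36), i.e. 36 ∣ 26k. Since gcd(26, 36) = 2, dividing through by 2 this holds exactly when 18 ∣ 13k, and as gcd(13, 18) = 1, exactly when 18 ∣ k.
The smallest positive such k is 18.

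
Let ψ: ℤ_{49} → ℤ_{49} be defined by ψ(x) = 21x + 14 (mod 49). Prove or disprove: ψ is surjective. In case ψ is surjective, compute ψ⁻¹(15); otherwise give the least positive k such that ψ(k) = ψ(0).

7

By definition, surjectivity means every element of the codomain has a preimage under ψ.
Since gcd(21, 49) = 7, we have 21x ≡ 0 (mod 7) for all x, so ψ(x) ≡ 0 (mod 7).
But 1 ≢ 0 (mod 7), so 1 ∈ ℤ_{49} has no preimage. So ψ is not surjective.
Since ψ is not surjective, we find the least positive k with ψ(k) = ψ(0): this means 21k ≡ 0 (mod 49), i.e. 49 ∣ 21k. Since gcd(21, 49) = 7, dividing through by 7 this holds exactly when 7 ∣ 3k, and as gcd(3, 7) = 1, exactly when 7 ∣ k.
The smallest positive such k is 7.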